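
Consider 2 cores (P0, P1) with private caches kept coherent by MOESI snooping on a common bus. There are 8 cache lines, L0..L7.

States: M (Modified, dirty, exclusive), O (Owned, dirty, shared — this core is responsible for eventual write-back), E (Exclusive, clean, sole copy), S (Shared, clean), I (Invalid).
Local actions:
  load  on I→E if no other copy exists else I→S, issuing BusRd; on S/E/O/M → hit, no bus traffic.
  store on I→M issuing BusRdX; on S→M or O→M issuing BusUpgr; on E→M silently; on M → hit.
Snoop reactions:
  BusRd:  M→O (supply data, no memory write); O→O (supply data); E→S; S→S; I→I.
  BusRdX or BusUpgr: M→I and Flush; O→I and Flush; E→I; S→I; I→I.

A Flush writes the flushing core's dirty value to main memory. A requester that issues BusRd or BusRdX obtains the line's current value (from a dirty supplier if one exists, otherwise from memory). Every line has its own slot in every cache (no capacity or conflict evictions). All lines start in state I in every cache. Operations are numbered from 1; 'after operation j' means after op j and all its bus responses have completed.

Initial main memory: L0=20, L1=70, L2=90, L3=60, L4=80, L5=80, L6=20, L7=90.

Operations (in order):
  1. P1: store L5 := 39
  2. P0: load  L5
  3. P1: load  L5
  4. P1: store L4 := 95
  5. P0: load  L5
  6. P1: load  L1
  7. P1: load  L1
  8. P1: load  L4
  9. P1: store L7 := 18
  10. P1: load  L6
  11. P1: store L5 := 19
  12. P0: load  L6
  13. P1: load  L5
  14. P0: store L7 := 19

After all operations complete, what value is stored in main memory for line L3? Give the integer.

memory[L3] = 60

  op1 P1: store L5 := 39 → I/M on L5; bus BusRdX; mem=80
  op2 P0: load  L5 → S/O on L5; bus BusRd; mem=80
  op3 P1: load  L5 → S/O on L5; bus (none); mem=80
  op4 P1: store L4 := 95 → I/M on L4; bus BusRdX; mem=80
  op5 P0: load  L5 → S/O on L5; bus (none); mem=80
  op6 P1: load  L1 → I/E on L1; bus BusRd; mem=70
  op7 P1: load  L1 → I/E on L1; bus (none); mem=70
  op8 P1: load  L4 → I/M on L4; bus (none); mem=80
  op9 P1: store L7 := 18 → I/M on L7; bus BusRdX; mem=90
  op10 P1: load  L6 → I/E on L6; bus BusRd; mem=20
  op11 P1: store L5 := 19 → I/M on L5; bus BusUpgr; mem=80
  op12 P0: load  L6 → S/S on L6; bus BusRd; mem=20
  op13 P1: load  L5 → I/M on L5; bus (none); mem=80
  op14 P0: store L7 := 19 → M/I on L7; bus BusRdX Flush; mem=18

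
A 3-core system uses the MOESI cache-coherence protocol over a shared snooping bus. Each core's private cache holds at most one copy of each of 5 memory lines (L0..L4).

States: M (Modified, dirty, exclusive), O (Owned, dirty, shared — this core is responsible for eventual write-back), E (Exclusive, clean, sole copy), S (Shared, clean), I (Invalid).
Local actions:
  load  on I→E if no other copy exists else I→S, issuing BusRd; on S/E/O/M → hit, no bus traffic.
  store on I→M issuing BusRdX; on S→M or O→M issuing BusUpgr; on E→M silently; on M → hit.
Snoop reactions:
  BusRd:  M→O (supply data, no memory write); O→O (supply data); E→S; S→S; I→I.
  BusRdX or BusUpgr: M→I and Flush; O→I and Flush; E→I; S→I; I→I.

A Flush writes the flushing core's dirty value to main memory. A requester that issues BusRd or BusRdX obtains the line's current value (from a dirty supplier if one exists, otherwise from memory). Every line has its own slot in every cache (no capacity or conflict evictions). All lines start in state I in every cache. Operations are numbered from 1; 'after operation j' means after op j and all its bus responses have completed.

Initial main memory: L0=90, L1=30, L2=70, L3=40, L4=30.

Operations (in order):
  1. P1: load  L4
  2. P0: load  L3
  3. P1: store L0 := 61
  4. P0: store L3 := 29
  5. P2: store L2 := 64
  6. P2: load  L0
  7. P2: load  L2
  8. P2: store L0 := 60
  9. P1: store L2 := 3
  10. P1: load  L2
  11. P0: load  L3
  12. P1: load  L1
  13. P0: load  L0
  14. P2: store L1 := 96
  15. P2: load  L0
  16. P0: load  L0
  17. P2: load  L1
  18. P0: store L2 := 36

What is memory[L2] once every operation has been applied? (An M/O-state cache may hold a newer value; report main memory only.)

memory[L2] = 3

1. P1: load  L4  bus=[BusRd]  L4: P0=I P1=E P2=I  mem[L4]=30
2. P0: load  L3  bus=[BusRd]  L3: P0=E P1=I P2=I  mem[L3]=40
3. P1: store L0 := 61  bus=[BusRdX]  L0: P0=I P1=M P2=I  mem[L0]=90
4. P0: store L3 := 29  bus=[-]  L3: P0=M P1=I P2=I  mem[L3]=40
5. P2: store L2 := 64  bus=[BusRdX]  L2: P0=I P1=I P2=M  mem[L2]=70
6. P2: load  L0  bus=[BusRd]  L0: P0=I P1=O P2=S  mem[L0]=90
7. P2: load  L2  bus=[-]  L2: P0=I P1=I P2=M  mem[L2]=70
8. P2: store L0 := 60  bus=[BusUpgr,Flush]  L0: P0=I P1=I P2=M  mem[L0]=61
9. P1: store L2 := 3  bus=[BusRdX,Flush]  L2: P0=I P1=M P2=I  mem[L2]=64
10. P1: load  L2  bus=[-]  L2: P0=I P1=M P2=I  mem[L2]=64
11. P0: load  L3  bus=[-]  L3: P0=M P1=I P2=I  mem[L3]=40
12. P1: load  L1  bus=[BusRd]  L1: P0=I P1=E P2=I  mem[L1]=30
13. P0: load  L0  bus=[BusRd]  L0: P0=S P1=I P2=O  mem[L0]=61
14. P2: store L1 := 96  bus=[BusRdX]  L1: P0=I P1=I P2=M  mem[L1]=30
15. P2: load  L0  bus=[-]  L0: P0=S P1=I P2=O  mem[L0]=61
16. P0: load  L0  bus=[-]  L0: P0=S P1=I P2=O  mem[L0]=61
17. P2: load  L1  bus=[-]  L1: P0=I P1=I P2=M  mem[L1]=30
18. P0: store L2 := 36  bus=[BusRdX,Flush]  L2: P0=M P1=I P2=I  mem[L2]=3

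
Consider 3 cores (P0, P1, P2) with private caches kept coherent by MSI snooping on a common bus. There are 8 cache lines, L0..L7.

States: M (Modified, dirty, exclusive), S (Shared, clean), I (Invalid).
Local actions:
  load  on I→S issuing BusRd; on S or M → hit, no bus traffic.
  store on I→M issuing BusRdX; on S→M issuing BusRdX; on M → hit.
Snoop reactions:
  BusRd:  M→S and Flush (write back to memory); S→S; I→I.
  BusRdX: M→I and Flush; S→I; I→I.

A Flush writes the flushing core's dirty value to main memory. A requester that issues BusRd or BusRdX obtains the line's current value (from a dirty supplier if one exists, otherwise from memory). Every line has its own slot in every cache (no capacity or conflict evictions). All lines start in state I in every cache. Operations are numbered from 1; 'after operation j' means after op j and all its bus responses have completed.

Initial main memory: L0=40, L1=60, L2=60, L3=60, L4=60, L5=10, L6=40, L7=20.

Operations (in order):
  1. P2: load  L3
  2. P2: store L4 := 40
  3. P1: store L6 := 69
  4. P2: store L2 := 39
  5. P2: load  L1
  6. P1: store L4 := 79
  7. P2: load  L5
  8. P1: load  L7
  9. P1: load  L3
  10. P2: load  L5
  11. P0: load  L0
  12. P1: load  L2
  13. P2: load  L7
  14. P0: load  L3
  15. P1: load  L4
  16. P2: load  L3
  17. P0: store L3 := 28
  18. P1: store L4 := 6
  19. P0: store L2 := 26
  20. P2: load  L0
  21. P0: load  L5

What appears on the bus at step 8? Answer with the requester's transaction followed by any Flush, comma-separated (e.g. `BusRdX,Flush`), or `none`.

[1] P2: load  L3 | P0:I, P1:I, P2:S(60) | bus: BusRd
[2] P2: store L4 := 40 | P0:I, P1:I, P2:M(40) | bus: BusRdX
[3] P1: store L6 := 69 | P0:I, P1:M(69), P2:I | bus: BusRdX
[4] P2: store L2 := 39 | P0:I, P1:I, P2:M(39) | bus: BusRdX
[5] P2: load  L1 | P0:I, P1:I, P2:S(60) | bus: BusRd
[6] P1: store L4 := 79 | P0:I, P1:M(79), P2:I | bus: BusRdX,Flush
[7] P2: load  L5 | P0:I, P1:I, P2:S(10) | bus: BusRd
[8] P1: load  L7 | P0:I, P1:S(20), P2:I | bus: BusRd
[9] P1: load  L3 | P0:I, P1:S(60), P2:S(60) | bus: BusRd
[10] P2: load  L5 | P0:I, P1:I, P2:S(10) | bus: none
[11] P0: load  L0 | P0:S(40), P1:I, P2:I | bus: BusRd
[12] P1: load  L2 | P0:I, P1:S(39), P2:S(39) | bus: BusRd,Flush
[13] P2: load  L7 | P0:I, P1:S(20), P2:S(20) | bus: BusRd
[14] P0: load  L3 | P0:S(60), P1:S(60), P2:S(60) | bus: BusRd
[15] P1: load  L4 | P0:I, P1:M(79), P2:I | bus: none
[16] P2: load  L3 | P0:S(60), P1:S(60), P2:S(60) | bus: none
[17] P0: store L3 := 28 | P0:M(28), P1:I, P2:I | bus: BusRdX
[18] P1: store L4 := 6 | P0:I, P1:M(6), P2:I | bus: none
[19] P0: store L2 := 26 | P0:M(26), P1:I, P2:I | bus: BusRdX
[20] P2: load  L0 | P0:S(40), P1:I, P2:S(40) | bus: BusRd
[21] P0: load  L5 | P0:S(10), P1:I, P2:S(10) | bus: BusRd

bus = BusRd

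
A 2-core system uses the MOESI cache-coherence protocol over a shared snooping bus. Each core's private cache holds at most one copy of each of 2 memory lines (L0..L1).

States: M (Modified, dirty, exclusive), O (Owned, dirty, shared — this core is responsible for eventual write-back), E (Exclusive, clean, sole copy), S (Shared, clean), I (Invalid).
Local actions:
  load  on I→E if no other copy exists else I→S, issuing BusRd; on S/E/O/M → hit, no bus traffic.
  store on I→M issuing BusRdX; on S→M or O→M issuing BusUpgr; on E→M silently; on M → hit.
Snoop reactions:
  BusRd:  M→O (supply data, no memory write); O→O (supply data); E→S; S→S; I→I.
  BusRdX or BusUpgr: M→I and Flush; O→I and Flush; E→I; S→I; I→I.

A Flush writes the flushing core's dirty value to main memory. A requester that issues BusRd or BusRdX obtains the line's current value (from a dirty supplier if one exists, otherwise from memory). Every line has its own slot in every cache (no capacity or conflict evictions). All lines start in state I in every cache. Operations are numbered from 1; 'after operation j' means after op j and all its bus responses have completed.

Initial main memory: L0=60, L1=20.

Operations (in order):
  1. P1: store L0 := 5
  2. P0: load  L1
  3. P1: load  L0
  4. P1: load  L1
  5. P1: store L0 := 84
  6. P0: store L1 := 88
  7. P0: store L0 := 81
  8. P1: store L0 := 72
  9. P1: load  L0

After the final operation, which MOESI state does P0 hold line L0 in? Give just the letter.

state = I

1. P1: store L0 := 5  bus=[BusRdX]  L0: P0=I P1=M  mem[L0]=60
2. P0: load  L1  bus=[BusRd]  L1: P0=E P1=I  mem[L1]=20
3. P1: load  L0  bus=[-]  L0: P0=I P1=M  mem[L0]=60
4. P1: load  L1  bus=[BusRd]  L1: P0=S P1=S  mem[L1]=20
5. P1: store L0 := 84  bus=[-]  L0: P0=I P1=M  mem[L0]=60
6. P0: store L1 := 88  bus=[BusUpgr]  L1: P0=M P1=I  mem[L1]=20
7. P0: store L0 := 81  bus=[BusRdX,Flush]  L0: P0=M P1=I  mem[L0]=84
8. P1: store L0 := 72  bus=[BusRdX,Flush]  L0: P0=I P1=M  mem[L0]=81
9. P1: load  L0  bus=[-]  L0: P0=I P1=M  mem[L0]=81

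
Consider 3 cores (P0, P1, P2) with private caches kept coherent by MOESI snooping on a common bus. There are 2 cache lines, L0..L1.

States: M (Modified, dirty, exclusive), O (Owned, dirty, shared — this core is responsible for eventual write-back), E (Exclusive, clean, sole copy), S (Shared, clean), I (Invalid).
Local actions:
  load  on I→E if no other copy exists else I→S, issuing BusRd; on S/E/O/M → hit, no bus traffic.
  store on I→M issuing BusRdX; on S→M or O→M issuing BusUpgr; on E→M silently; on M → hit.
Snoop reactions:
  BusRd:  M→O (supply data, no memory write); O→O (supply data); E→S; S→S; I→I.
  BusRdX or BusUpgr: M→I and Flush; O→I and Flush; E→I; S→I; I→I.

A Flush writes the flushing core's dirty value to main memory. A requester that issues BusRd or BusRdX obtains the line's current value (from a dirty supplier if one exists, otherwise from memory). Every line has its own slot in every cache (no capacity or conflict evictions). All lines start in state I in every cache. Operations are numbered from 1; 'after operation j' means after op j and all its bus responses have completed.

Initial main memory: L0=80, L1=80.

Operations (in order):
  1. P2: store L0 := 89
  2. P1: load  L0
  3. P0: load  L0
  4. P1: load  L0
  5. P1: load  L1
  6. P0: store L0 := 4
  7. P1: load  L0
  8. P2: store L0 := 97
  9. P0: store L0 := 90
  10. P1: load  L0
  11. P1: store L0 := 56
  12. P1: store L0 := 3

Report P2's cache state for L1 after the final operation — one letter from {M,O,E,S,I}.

state = I

[1] P2: store L0 := 89 | P0:I, P1:I, P2:M(89) | bus: BusRdX
[2] P1: load  L0 | P0:I, P1:S(89), P2:O(89) | bus: BusRd
[3] P0: load  L0 | P0:S(89), P1:S(89), P2:O(89) | bus: BusRd
[4] P1: load  L0 | P0:S(89), P1:S(89), P2:O(89) | bus: none
[5] P1: load  L1 | P0:I, P1:E(80), P2:I | bus: BusRd
[6] P0: store L0 := 4 | P0:M(4), P1:I, P2:I | bus: BusUpgr,Flush
[7] P1: load  L0 | P0:O(4), P1:S(4), P2:I | bus: BusRd
[8] P2: store L0 := 97 | P0:I, P1:I, P2:M(97) | bus: BusRdX,Flush
[9] P0: store L0 := 90 | P0:M(90), P1:I, P2:I | bus: BusRdX,Flush
[10] P1: load  L0 | P0:O(90), P1:S(90), P2:I | bus: BusRd
[11] P1: store L0 := 56 | P0:I, P1:M(56), P2:I | bus: BusUpgr,Flush
[12] P1: store L0 := 3 | P0:I, P1:M(3), P2:I | bus: none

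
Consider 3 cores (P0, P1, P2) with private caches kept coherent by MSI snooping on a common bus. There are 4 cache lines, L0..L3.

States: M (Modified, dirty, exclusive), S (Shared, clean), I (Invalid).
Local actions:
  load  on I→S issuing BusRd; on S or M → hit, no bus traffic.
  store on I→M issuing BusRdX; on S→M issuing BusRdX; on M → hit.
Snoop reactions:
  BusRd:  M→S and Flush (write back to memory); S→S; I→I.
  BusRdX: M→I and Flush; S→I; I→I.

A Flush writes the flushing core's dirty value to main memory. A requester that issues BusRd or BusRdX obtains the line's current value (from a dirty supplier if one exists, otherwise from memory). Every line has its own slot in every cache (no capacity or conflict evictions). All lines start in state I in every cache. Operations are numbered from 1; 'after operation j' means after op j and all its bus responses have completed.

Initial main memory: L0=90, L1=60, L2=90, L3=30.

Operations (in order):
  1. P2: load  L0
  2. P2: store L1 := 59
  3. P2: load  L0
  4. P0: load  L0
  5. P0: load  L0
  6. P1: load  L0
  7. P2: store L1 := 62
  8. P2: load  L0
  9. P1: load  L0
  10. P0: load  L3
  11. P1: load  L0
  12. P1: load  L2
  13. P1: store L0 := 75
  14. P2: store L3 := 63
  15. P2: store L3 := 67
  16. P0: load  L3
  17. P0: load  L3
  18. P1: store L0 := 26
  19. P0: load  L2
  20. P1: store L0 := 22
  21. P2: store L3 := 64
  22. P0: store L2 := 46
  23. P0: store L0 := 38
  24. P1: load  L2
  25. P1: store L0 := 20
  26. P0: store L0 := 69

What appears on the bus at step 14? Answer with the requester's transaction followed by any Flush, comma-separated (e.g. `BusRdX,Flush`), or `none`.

bus = BusRdX

  op1 P2: load  L0 → I/I/S on L0; bus BusRd; mem=90
  op2 P2: store L1 := 59 → I/I/M on L1; bus BusRdX; mem=60
  op3 P2: load  L0 → I/I/S on L0; bus (none); mem=90
  op4 P0: load  L0 → S/I/S on L0; bus BusRd; mem=90
  op5 P0: load  L0 → S/I/S on L0; bus (none); mem=90
  op6 P1: load  L0 → S/S/S on L0; bus BusRd; mem=90
  op7 P2: store L1 := 62 → I/I/M on L1; bus (none); mem=60
  op8 P2: load  L0 → S/S/S on L0; bus (none); mem=90
  op9 P1: load  L0 → S/S/S on L0; bus (none); mem=90
  op10 P0: load  L3 → S/I/I on L3; bus BusRd; mem=30
  op11 P1: load  L0 → S/S/S on L0; bus (none); mem=90
  op12 P1: load  L2 → I/S/I on L2; bus BusRd; mem=90
  op13 P1: store L0 := 75 → I/M/I on L0; bus BusRdX; mem=90
  op14 P2: store L3 := 63 → I/I/M on L3; bus BusRdX; mem=30
  op15 P2: store L3 := 67 → I/I/M on L3; bus (none); mem=30
  op16 P0: load  L3 → S/I/S on L3; bus BusRd Flush; mem=67
  op17 P0: load  L3 → S/I/S on L3; bus (none); mem=67
  op18 P1: store L0 := 26 → I/M/I on L0; bus (none); mem=90
  op19 P0: load  L2 → S/S/I on L2; bus BusRd; mem=90
  op20 P1: store L0 := 22 → I/M/I on L0; bus (none); mem=90
  op21 P2: store L3 := 64 → I/I/M on L3; bus BusRdX; mem=67
  op22 P0: store L2 := 46 → M/I/I on L2; bus BusRdX; mem=90
  op23 P0: store L0 := 38 → M/I/I on L0; bus BusRdX Flush; mem=22
  op24 P1: load  L2 → S/S/I on L2; bus BusRd Flush; mem=46
  op25 P1: store L0 := 20 → I/M/I on L0; bus BusRdX Flush; mem=38
  op26 P0: store L0 := 69 → M/I/I on L0; bus BusRdX Flush; mem=20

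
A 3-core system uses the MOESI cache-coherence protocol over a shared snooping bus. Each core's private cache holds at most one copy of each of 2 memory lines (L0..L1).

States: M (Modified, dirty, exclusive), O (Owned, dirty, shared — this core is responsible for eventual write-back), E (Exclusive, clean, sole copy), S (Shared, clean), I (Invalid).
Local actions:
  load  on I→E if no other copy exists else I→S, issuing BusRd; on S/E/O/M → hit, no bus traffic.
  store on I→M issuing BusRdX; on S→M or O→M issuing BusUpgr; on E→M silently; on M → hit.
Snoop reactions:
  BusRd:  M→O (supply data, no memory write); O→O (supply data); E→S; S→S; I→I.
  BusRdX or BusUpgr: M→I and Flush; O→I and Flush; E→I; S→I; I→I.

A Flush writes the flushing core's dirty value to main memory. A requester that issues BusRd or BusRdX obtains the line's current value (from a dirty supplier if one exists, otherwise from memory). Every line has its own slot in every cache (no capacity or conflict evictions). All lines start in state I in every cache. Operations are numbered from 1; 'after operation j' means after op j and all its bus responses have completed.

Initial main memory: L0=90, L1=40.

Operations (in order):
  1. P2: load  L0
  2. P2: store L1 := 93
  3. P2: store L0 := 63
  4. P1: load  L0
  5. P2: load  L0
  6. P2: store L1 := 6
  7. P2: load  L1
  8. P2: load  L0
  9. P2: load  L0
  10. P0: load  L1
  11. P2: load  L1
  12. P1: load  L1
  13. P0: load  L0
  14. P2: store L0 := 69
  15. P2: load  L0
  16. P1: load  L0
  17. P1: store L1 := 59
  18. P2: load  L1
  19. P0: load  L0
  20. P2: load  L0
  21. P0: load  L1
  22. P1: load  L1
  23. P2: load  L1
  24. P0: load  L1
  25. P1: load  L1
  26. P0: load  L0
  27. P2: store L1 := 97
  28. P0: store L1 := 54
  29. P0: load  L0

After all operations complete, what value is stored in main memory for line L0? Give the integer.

1. P2: load  L0  bus=[BusRd]  L0: P0=I P1=I P2=E  mem[L0]=90
2. P2: store L1 := 93  bus=[BusRdX]  L1: P0=I P1=I P2=M  mem[L1]=40
3. P2: store L0 := 63  bus=[-]  L0: P0=I P1=I P2=M  mem[L0]=90
4. P1: load  L0  bus=[BusRd]  L0: P0=I P1=S P2=O  mem[L0]=90
5. P2: load  L0  bus=[-]  L0: P0=I P1=S P2=O  mem[L0]=90
6. P2: store L1 := 6  bus=[-]  L1: P0=I P1=I P2=M  mem[L1]=40
7. P2: load  L1  bus=[-]  L1: P0=I P1=I P2=M  mem[L1]=40
8. P2: load  L0  bus=[-]  L0: P0=I P1=S P2=O  mem[L0]=90
9. P2: load  L0  bus=[-]  L0: P0=I P1=S P2=O  mem[L0]=90
10. P0: load  L1  bus=[BusRd]  L1: P0=S P1=I P2=O  mem[L1]=40
11. P2: load  L1  bus=[-]  L1: P0=S P1=I P2=O  mem[L1]=40
12. P1: load  L1  bus=[BusRd]  L1: P0=S P1=S P2=O  mem[L1]=40
13. P0: load  L0  bus=[BusRd]  L0: P0=S P1=S P2=O  mem[L0]=90
14. P2: store L0 := 69  bus=[BusUpgr]  L0: P0=I P1=I P2=M  mem[L0]=90
15. P2: load  L0  bus=[-]  L0: P0=I P1=I P2=M  mem[L0]=90
16. P1: load  L0  bus=[BusRd]  L0: P0=I P1=S P2=O  mem[L0]=90
17. P1: store L1 := 59  bus=[BusUpgr,Flush]  L1: P0=I P1=M P2=I  mem[L1]=6
18. P2: load  L1  bus=[BusRd]  L1: P0=I P1=O P2=S  mem[L1]=6
19. P0: load  L0  bus=[BusRd]  L0: P0=S P1=S P2=O  mem[L0]=90
20. P2: load  L0  bus=[-]  L0: P0=S P1=S P2=O  mem[L0]=90
21. P0: load  L1  bus=[BusRd]  L1: P0=S P1=O P2=S  mem[L1]=6
22. P1: load  L1  bus=[-]  L1: P0=S P1=O P2=S  mem[L1]=6
23. P2: load  L1  bus=[-]  L1: P0=S P1=O P2=S  mem[L1]=6
24. P0: load  L1  bus=[-]  L1: P0=S P1=O P2=S  mem[L1]=6
25. P1: load  L1  bus=[-]  L1: P0=S P1=O P2=S  mem[L1]=6
26. P0: load  L0  bus=[-]  L0: P0=S P1=S P2=O  mem[L0]=90
27. P2: store L1 := 97  bus=[BusUpgr,Flush]  L1: P0=I P1=I P2=M  mem[L1]=59
28. P0: store L1 := 54  bus=[BusRdX,Flush]  L1: P0=M P1=I P2=I  mem[L1]=97
29. P0: load  L0  bus=[-]  L0: P0=S P1=S P2=O  mem[L0]=90

memory[L0] = 90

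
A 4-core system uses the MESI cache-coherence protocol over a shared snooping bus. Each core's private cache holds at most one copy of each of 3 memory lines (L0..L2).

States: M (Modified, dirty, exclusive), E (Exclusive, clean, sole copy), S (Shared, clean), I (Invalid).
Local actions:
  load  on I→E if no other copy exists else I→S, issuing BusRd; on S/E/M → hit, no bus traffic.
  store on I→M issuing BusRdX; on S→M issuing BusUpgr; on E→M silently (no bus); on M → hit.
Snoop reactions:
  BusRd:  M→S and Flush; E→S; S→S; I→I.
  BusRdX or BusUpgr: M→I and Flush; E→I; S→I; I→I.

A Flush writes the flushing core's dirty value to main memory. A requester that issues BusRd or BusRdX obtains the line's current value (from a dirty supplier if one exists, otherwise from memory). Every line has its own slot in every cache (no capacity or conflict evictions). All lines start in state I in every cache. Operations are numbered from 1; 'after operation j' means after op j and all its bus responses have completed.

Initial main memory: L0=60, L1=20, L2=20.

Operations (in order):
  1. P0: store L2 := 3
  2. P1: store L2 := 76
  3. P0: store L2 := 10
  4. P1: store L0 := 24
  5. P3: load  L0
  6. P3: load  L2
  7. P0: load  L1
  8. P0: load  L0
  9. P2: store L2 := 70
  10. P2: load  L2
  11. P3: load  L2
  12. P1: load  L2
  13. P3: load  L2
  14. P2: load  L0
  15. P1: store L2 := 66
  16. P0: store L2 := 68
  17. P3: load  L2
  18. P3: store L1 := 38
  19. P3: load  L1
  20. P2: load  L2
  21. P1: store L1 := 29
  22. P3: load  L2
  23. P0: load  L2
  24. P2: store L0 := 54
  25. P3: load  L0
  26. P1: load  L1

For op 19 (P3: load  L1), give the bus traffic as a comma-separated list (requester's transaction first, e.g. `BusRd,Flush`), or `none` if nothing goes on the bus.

bus = none

[1] P0: store L2 := 3 | P0:M(3), P1:I, P2:I, P3:I | bus: BusRdX
[2] P1: store L2 := 76 | P0:I, P1:M(76), P2:I, P3:I | bus: BusRdX,Flush
[3] P0: store L2 := 10 | P0:M(10), P1:I, P2:I, P3:I | bus: BusRdX,Flush
[4] P1: store L0 := 24 | P0:I, P1:M(24), P2:I, P3:I | bus: BusRdX
[5] P3: load  L0 | P0:I, P1:S(24), P2:I, P3:S(24) | bus: BusRd,Flush
[6] P3: load  L2 | P0:S(10), P1:I, P2:I, P3:S(10) | bus: BusRd,Flush
[7] P0: load  L1 | P0:E(20), P1:I, P2:I, P3:I | bus: BusRd
[8] P0: load  L0 | P0:S(24), P1:S(24), P2:I, P3:S(24) | bus: BusRd
[9] P2: store L2 := 70 | P0:I, P1:I, P2:M(70), P3:I | bus: BusRdX
[10] P2: load  L2 | P0:I, P1:I, P2:M(70), P3:I | bus: none
[11] P3: load  L2 | P0:I, P1:I, P2:S(70), P3:S(70) | bus: BusRd,Flush
[12] P1: load  L2 | P0:I, P1:S(70), P2:S(70), P3:S(70) | bus: BusRd
[13] P3: load  L2 | P0:I, P1:S(70), P2:S(70), P3:S(70) | bus: none
[14] P2: load  L0 | P0:S(24), P1:S(24), P2:S(24), P3:S(24) | bus: BusRd
[15] P1: store L2 := 66 | P0:I, P1:M(66), P2:I, P3:I | bus: BusUpgr
[16] P0: store L2 := 68 | P0:M(68), P1:I, P2:I, P3:I | bus: BusRdX,Flush
[17] P3: load  L2 | P0:S(68), P1:I, P2:I, P3:S(68) | bus: BusRd,Flush
[18] P3: store L1 := 38 | P0:I, P1:I, P2:I, P3:M(38) | bus: BusRdX
[19] P3: load  L1 | P0:I, P1:I, P2:I, P3:M(38) | bus: none
[20] P2: load  L2 | P0:S(68), P1:I, P2:S(68), P3:S(68) | bus: BusRd
[21] P1: store L1 := 29 | P0:I, P1:M(29), P2:I, P3:I | bus: BusRdX,Flush
[22] P3: load  L2 | P0:S(68), P1:I, P2:S(68), P3:S(68) | bus: none
[23] P0: load  L2 | P0:S(68), P1:I, P2:S(68), P3:S(68) | bus: none
[24] P2: store L0 := 54 | P0:I, P1:I, P2:M(54), P3:I | bus: BusUpgr
[25] P3: load  L0 | P0:I, P1:I, P2:S(54), P3:S(54) | bus: BusRd,Flush
[26] P1: load  L1 | P0:I, P1:M(29), P2:I, P3:I | bus: none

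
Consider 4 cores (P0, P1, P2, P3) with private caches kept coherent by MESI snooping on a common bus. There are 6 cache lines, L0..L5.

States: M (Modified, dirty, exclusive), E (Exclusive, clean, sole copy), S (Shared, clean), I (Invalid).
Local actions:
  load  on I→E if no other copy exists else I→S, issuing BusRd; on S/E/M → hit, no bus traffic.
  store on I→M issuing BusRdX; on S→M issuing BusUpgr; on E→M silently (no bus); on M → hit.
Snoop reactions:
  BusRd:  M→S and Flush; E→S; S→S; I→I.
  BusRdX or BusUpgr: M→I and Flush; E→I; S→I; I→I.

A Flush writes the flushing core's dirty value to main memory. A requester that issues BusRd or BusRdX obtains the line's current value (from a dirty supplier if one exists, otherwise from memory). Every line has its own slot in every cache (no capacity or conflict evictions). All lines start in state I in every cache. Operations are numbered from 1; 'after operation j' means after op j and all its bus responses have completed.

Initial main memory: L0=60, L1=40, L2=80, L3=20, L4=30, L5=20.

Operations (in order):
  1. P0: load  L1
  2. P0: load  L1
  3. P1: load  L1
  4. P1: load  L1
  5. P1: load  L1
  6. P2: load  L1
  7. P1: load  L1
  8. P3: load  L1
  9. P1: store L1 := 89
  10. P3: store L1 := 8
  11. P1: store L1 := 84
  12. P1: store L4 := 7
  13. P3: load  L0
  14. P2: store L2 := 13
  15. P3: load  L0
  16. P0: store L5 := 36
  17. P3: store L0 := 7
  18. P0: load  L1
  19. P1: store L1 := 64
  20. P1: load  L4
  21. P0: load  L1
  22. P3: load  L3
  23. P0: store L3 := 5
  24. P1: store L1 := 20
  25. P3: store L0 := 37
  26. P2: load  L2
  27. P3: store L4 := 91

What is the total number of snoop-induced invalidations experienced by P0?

step 1: P0: load  L1  ⟶  EIII  (L1)  txn=BusRd  M[L1]=40
step 2: P0: load  L1  ⟶  EIII  (L1)  txn=∅  M[L1]=40
step 3: P1: load  L1  ⟶  SSII  (L1)  txn=BusRd  M[L1]=40
step 4: P1: load  L1  ⟶  SSII  (L1)  txn=∅  M[L1]=40
step 5: P1: load  L1  ⟶  SSII  (L1)  txn=∅  M[L1]=40
step 6: P2: load  L1  ⟶  SSSI  (L1)  txn=BusRd  M[L1]=40
step 7: P1: load  L1  ⟶  SSSI  (L1)  txn=∅  M[L1]=40
step 8: P3: load  L1  ⟶  SSSS  (L1)  txn=BusRd  M[L1]=40
step 9: P1: store L1 := 89  ⟶  IMII  (L1)  txn=BusUpgr  M[L1]=40
step 10: P3: store L1 := 8  ⟶  IIIM  (L1)  txn=BusRdX+Flush  M[L1]=89
step 11: P1: store L1 := 84  ⟶  IMII  (L1)  txn=BusRdX+Flush  M[L1]=8
step 12: P1: store L4 := 7  ⟶  IMII  (L4)  txn=BusRdX  M[L4]=30
step 13: P3: load  L0  ⟶  IIIE  (L0)  txn=BusRd  M[L0]=60
step 14: P2: store L2 := 13  ⟶  IIMI  (L2)  txn=BusRdX  M[L2]=80
step 15: P3: load  L0  ⟶  IIIE  (L0)  txn=∅  M[L0]=60
step 16: P0: store L5 := 36  ⟶  MIII  (L5)  txn=BusRdX  M[L5]=20
step 17: P3: store L0 := 7  ⟶  IIIM  (L0)  txn=∅  M[L0]=60
step 18: P0: load  L1  ⟶  SSII  (L1)  txn=BusRd+Flush  M[L1]=84
step 19: P1: store L1 := 64  ⟶  IMII  (L1)  txn=BusUpgr  M[L1]=84
step 20: P1: load  L4  ⟶  IMII  (L4)  txn=∅  M[L4]=30
step 21: P0: load  L1  ⟶  SSII  (L1)  txn=BusRd+Flush  M[L1]=64
step 22: P3: load  L3  ⟶  IIIE  (L3)  txn=BusRd  M[L3]=20
step 23: P0: store L3 := 5  ⟶  MIII  (L3)  txn=BusRdX  M[L3]=20
step 24: P1: store L1 := 20  ⟶  IMII  (L1)  txn=BusUpgr  M[L1]=64
step 25: P3: store L0 := 37  ⟶  IIIM  (L0)  txn=∅  M[L0]=60
step 26: P2: load  L2  ⟶  IIMI  (L2)  txn=∅  M[L2]=80
step 27: P3: store L4 := 91  ⟶  IIIM  (L4)  txn=BusRdX+Flush  M[L4]=7

invalidations = 3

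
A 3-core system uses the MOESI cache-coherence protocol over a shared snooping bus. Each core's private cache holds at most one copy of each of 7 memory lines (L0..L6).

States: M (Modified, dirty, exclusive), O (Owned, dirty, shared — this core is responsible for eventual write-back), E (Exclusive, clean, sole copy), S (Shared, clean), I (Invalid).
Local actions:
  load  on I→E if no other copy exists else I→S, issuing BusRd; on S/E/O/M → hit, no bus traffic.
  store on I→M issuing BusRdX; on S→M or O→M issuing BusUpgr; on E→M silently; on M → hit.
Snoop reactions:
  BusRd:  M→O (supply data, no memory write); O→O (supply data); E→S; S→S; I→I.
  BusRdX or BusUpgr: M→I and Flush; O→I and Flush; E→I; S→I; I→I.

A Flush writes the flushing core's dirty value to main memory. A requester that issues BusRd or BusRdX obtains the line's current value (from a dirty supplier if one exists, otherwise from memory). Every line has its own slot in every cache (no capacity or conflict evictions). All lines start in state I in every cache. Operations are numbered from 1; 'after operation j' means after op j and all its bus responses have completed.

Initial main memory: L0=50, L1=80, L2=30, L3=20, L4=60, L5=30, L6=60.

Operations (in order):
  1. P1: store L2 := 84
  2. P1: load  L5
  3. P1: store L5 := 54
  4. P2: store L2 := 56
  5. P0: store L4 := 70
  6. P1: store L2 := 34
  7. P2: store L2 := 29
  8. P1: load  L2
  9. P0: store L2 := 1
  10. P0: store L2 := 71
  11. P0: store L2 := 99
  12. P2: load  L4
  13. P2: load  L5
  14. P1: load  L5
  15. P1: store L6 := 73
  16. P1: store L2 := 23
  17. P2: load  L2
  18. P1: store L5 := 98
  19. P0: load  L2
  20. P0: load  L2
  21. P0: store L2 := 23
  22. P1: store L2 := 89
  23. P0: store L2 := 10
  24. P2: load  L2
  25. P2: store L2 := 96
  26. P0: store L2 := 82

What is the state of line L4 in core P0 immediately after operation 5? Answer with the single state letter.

step 1: P1: store L2 := 84  ⟶  IMI  (L2)  txn=BusRdX  M[L2]=30
step 2: P1: load  L5  ⟶  IEI  (L5)  txn=BusRd  M[L5]=30
step 3: P1: store L5 := 54  ⟶  IMI  (L5)  txn=∅  M[L5]=30
step 4: P2: store L2 := 56  ⟶  IIM  (L2)  txn=BusRdX+Flush  M[L2]=84
step 5: P0: store L4 := 70  ⟶  MII  (L4)  txn=BusRdX  M[L4]=60
step 6: P1: store L2 := 34  ⟶  IMI  (L2)  txn=BusRdX+Flush  M[L2]=56
step 7: P2: store L2 := 29  ⟶  IIM  (L2)  txn=BusRdX+Flush  M[L2]=34
step 8: P1: load  L2  ⟶  ISO  (L2)  txn=BusRd  M[L2]=34
step 9: P0: store L2 := 1  ⟶  MII  (L2)  txn=BusRdX+Flush  M[L2]=29
step 10: P0: store L2 := 71  ⟶  MII  (L2)  txn=∅  M[L2]=29
step 11: P0: store L2 := 99  ⟶  MII  (L2)  txn=∅  M[L2]=29
step 12: P2: load  L4  ⟶  OIS  (L4)  txn=BusRd  M[L4]=60
step 13: P2: load  L5  ⟶  IOS  (L5)  txn=BusRd  M[L5]=30
step 14: P1: load  L5  ⟶  IOS  (L5)  txn=∅  M[L5]=30
step 15: P1: store L6 := 73  ⟶  IMI  (L6)  txn=BusRdX  M[L6]=60
step 16: P1: store L2 := 23  ⟶  IMI  (L2)  txn=BusRdX+Flush  M[L2]=99
step 17: P2: load  L2  ⟶  IOS  (L2)  txn=BusRd  M[L2]=99
step 18: P1: store L5 := 98  ⟶  IMI  (L5)  txn=BusUpgr  M[L5]=30
step 19: P0: load  L2  ⟶  SOS  (L2)  txn=BusRd  M[L2]=99
step 20: P0: load  L2  ⟶  SOS  (L2)  txn=∅  M[L2]=99
step 21: P0: store L2 := 23  ⟶  MII  (L2)  txn=BusUpgr+Flush  M[L2]=23
step 22: P1: store L2 := 89  ⟶  IMI  (L2)  txn=BusRdX+Flush  M[L2]=23
step 23: P0: store L2 := 10  ⟶  MII  (L2)  txn=BusRdX+Flush  M[L2]=89
step 24: P2: load  L2  ⟶  OIS  (L2)  txn=BusRd  M[L2]=89
step 25: P2: store L2 := 96  ⟶  IIM  (L2)  txn=BusUpgr+Flush  M[L2]=10
step 26: P0: store L2 := 82  ⟶  MII  (L2)  txn=BusRdX+Flush  M[L2]=96

state = M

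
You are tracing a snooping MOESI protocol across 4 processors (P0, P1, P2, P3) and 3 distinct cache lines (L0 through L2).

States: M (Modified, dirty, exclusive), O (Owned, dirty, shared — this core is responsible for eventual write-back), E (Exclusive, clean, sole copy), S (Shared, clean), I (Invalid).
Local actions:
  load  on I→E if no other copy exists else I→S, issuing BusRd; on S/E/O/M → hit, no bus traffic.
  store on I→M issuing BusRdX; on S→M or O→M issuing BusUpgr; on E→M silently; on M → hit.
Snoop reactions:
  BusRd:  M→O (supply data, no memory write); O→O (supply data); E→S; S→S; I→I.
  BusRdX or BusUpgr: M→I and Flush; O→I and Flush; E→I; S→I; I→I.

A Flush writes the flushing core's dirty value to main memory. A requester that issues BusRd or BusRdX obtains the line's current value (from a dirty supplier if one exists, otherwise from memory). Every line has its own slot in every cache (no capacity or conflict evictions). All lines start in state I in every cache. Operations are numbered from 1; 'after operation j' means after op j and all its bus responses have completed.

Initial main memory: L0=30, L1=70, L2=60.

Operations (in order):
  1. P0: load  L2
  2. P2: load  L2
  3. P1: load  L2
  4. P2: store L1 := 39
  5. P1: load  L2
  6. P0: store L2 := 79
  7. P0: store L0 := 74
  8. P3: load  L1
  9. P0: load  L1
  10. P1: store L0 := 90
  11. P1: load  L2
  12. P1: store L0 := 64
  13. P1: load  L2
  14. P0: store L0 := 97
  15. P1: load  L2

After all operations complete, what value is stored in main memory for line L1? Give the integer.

memory[L1] = 70

  op1 P0: load  L2 → E/I/I/I on L2; bus BusRd; mem=60
  op2 P2: load  L2 → S/I/S/I on L2; bus BusRd; mem=60
  op3 P1: load  L2 → S/S/S/I on L2; bus BusRd; mem=60
  op4 P2: store L1 := 39 → I/I/M/I on L1; bus BusRdX; mem=70
  op5 P1: load  L2 → S/S/S/I on L2; bus (none); mem=60
  op6 P0: store L2 := 79 → M/I/I/I on L2; bus BusUpgr; mem=60
  op7 P0: store L0 := 74 → M/I/I/I on L0; bus BusRdX; mem=30
  op8 P3: load  L1 → I/I/O/S on L1; bus BusRd; mem=70
  op9 P0: load  L1 → S/I/O/S on L1; bus BusRd; mem=70
  op10 P1: store L0 := 90 → I/M/I/I on L0; bus BusRdX Flush; mem=74
  op11 P1: load  L2 → O/S/I/I on L2; bus BusRd; mem=60
  op12 P1: store L0 := 64 → I/M/I/I on L0; bus (none); mem=74
  op13 P1: load  L2 → O/S/I/I on L2; bus (none); mem=60
  op14 P0: store L0 := 97 → M/I/I/I on L0; bus BusRdX Flush; mem=64
  op15 P1: load  L2 → O/S/I/I on L2; bus (none); mem=60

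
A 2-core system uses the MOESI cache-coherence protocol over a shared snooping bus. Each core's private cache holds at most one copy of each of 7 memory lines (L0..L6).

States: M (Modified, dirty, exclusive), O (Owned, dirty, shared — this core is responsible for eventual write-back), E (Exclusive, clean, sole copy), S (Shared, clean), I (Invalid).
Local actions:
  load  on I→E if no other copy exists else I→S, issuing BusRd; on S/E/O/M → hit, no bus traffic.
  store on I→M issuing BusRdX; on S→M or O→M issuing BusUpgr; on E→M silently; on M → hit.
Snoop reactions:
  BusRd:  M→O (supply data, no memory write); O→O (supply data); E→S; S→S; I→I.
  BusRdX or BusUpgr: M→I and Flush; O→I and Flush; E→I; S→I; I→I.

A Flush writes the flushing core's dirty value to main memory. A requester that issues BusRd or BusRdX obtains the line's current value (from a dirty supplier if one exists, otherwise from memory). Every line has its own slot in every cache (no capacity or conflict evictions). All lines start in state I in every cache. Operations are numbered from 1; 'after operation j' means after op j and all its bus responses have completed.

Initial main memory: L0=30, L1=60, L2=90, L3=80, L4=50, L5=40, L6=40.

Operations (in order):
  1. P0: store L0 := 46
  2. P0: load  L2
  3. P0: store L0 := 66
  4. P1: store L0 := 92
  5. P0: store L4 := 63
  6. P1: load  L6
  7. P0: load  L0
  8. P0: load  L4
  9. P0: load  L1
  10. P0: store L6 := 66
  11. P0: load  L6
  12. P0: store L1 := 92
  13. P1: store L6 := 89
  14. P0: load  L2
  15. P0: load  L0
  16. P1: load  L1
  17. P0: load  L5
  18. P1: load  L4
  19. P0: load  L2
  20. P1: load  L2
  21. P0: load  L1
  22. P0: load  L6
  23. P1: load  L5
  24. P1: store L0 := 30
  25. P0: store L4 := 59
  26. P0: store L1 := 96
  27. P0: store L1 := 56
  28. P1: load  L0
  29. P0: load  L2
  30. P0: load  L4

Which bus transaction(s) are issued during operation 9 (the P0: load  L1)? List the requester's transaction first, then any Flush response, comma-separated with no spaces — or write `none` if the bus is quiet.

[1] P0: store L0 := 46 | P0:M(46), P1:I | bus: BusRdX
[2] P0: load  L2 | P0:E(90), P1:I | bus: BusRd
[3] P0: store L0 := 66 | P0:M(66), P1:I | bus: none
[4] P1: store L0 := 92 | P0:I, P1:M(92) | bus: BusRdX,Flush
[5] P0: store L4 := 63 | P0:M(63), P1:I | bus: BusRdX
[6] P1: load  L6 | P0:I, P1:E(40) | bus: BusRd
[7] P0: load  L0 | P0:S(92), P1:O(92) | bus: BusRd
[8] P0: load  L4 | P0:M(63), P1:I | bus: none
[9] P0: load  L1 | P0:E(60), P1:I | bus: BusRd
[10] P0: store L6 := 66 | P0:M(66), P1:I | bus: BusRdX
[11] P0: load  L6 | P0:M(66), P1:I | bus: none
[12] P0: store L1 := 92 | P0:M(92), P1:I | bus: none
[13] P1: store L6 := 89 | P0:I, P1:M(89) | bus: BusRdX,Flush
[14] P0: load  L2 | P0:E(90), P1:I | bus: none
[15] P0: load  L0 | P0:S(92), P1:O(92) | bus: none
[16] P1: load  L1 | P0:O(92), P1:S(92) | bus: BusRd
[17] P0: load  L5 | P0:E(40), P1:I | bus: BusRd
[18] P1: load  L4 | P0:O(63), P1:S(63) | bus: BusRd
[19] P0: load  L2 | P0:E(90), P1:I | bus: none
[20] P1: load  L2 | P0:S(90), P1:S(90) | bus: BusRd
[21] P0: load  L1 | P0:O(92), P1:S(92) | bus: none
[22] P0: load  L6 | P0:S(89), P1:O(89) | bus: BusRd
[23] P1: load  L5 | P0:S(40), P1:S(40) | bus: BusRd
[24] P1: store L0 := 30 | P0:I, P1:M(30) | bus: BusUpgr
[25] P0: store L4 := 59 | P0:M(59), P1:I | bus: BusUpgr
[26] P0: store L1 := 96 | P0:M(96), P1:I | bus: BusUpgr
[27] P0: store L1 := 56 | P0:M(56), P1:I | bus: none
[28] P1: load  L0 | P0:I, P1:M(30) | bus: none
[29] P0: load  L2 | P0:S(90), P1:S(90) | bus: none
[30] P0: load  L4 | P0:M(59), P1:I | bus: none

bus = BusRd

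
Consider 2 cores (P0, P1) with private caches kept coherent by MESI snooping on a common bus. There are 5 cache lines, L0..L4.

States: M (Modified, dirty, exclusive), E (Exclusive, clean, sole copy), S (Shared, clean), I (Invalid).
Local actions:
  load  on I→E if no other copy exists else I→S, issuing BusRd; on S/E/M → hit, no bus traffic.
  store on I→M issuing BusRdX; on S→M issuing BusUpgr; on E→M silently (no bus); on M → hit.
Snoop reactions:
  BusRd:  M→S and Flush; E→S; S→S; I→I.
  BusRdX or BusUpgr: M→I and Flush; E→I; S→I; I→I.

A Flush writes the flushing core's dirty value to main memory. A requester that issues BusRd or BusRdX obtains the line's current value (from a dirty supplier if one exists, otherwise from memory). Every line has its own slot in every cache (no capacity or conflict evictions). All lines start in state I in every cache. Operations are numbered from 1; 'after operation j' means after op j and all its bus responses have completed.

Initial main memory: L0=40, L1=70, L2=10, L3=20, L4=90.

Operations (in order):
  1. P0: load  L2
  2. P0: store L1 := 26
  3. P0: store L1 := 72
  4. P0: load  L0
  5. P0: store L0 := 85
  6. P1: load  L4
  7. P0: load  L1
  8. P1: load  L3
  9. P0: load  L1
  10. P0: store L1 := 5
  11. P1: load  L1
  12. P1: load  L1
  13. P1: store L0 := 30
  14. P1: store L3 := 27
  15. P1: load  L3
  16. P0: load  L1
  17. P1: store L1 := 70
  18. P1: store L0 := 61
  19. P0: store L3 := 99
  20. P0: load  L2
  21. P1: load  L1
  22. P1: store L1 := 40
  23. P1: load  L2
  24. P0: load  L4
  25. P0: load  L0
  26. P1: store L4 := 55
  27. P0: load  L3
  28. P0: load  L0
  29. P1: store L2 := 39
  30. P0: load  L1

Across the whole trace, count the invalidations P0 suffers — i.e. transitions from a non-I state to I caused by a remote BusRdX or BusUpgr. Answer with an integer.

1. P0: load  L2  bus=[BusRd]  L2: P0=E P1=I  mem[L2]=10
2. P0: store L1 := 26  bus=[BusRdX]  L1: P0=M P1=I  mem[L1]=70
3. P0: store L1 := 72  bus=[-]  L1: P0=M P1=I  mem[L1]=70
4. P0: load  L0  bus=[BusRd]  L0: P0=E P1=I  mem[L0]=40
5. P0: store L0 := 85  bus=[-]  L0: P0=M P1=I  mem[L0]=40
6. P1: load  L4  bus=[BusRd]  L4: P0=I P1=E  mem[L4]=90
7. P0: load  L1  bus=[-]  L1: P0=M P1=I  mem[L1]=70
8. P1: load  L3  bus=[BusRd]  L3: P0=I P1=E  mem[L3]=20
9. P0: load  L1  bus=[-]  L1: P0=M P1=I  mem[L1]=70
10. P0: store L1 := 5  bus=[-]  L1: P0=M P1=I  mem[L1]=70
11. P1: load  L1  bus=[BusRd,Flush]  L1: P0=S P1=S  mem[L1]=5
12. P1: load  L1  bus=[-]  L1: P0=S P1=S  mem[L1]=5
13. P1: store L0 := 30  bus=[BusRdX,Flush]  L0: P0=I P1=M  mem[L0]=85
14. P1: store L3 := 27  bus=[-]  L3: P0=I P1=M  mem[L3]=20
15. P1: load  L3  bus=[-]  L3: P0=I P1=M  mem[L3]=20
16. P0: load  L1  bus=[-]  L1: P0=S P1=S  mem[L1]=5
17. P1: store L1 := 70  bus=[BusUpgr]  L1: P0=I P1=M  mem[L1]=5
18. P1: store L0 := 61  bus=[-]  L0: P0=I P1=M  mem[L0]=85
19. P0: store L3 := 99  bus=[BusRdX,Flush]  L3: P0=M P1=I  mem[L3]=27
20. P0: load  L2  bus=[-]  L2: P0=E P1=I  mem[L2]=10
21. P1: load  L1  bus=[-]  L1: P0=I P1=M  mem[L1]=5
22. P1: store L1 := 40  bus=[-]  L1: P0=I P1=M  mem[L1]=5
23. P1: load  L2  bus=[BusRd]  L2: P0=S P1=S  mem[L2]=10
24. P0: load  L4  bus=[BusRd]  L4: P0=S P1=S  mem[L4]=90
25. P0: load  L0  bus=[BusRd,Flush]  L0: P0=S P1=S  mem[L0]=61
26. P1: store L4 := 55  bus=[BusUpgr]  L4: P0=I P1=M  mem[L4]=90
27. P0: load  L3  bus=[-]  L3: P0=M P1=I  mem[L3]=27
28. P0: load  L0  bus=[-]  L0: P0=S P1=S  mem[L0]=61
29. P1: store L2 := 39  bus=[BusUpgr]  L2: P0=I P1=M  mem[L2]=10
30. P0: load  L1  bus=[BusRd,Flush]  L1: P0=S P1=S  mem[L1]=40

invalidations = 4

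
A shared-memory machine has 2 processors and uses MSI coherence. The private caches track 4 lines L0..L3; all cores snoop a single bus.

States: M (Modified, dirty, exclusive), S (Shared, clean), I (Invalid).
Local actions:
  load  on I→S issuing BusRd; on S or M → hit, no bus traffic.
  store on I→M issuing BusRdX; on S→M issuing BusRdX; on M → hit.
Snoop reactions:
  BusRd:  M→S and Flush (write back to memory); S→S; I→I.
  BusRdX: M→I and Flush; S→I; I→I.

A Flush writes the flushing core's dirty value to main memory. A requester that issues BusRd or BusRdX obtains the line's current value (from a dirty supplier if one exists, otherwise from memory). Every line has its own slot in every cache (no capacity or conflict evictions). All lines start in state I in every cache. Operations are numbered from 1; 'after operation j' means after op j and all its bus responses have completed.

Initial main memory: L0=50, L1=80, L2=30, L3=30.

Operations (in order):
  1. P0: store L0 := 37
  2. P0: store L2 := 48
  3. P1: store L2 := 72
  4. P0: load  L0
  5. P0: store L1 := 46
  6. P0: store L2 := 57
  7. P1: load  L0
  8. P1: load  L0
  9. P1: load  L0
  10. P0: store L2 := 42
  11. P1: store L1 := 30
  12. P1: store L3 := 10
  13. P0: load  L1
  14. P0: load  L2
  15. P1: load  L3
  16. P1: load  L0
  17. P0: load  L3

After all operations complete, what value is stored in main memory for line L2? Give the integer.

1. P0: store L0 := 37  bus=[BusRdX]  L0: P0=M P1=I  mem[L0]=50
2. P0: store L2 := 48  bus=[BusRdX]  L2: P0=M P1=I  mem[L2]=30
3. P1: store L2 := 72  bus=[BusRdX,Flush]  L2: P0=I P1=M  mem[L2]=48
4. P0: load  L0  bus=[-]  L0: P0=M P1=I  mem[L0]=50
5. P0: store L1 := 46  bus=[BusRdX]  L1: P0=M P1=I  mem[L1]=80
6. P0: store L2 := 57  bus=[BusRdX,Flush]  L2: P0=M P1=I  mem[L2]=72
7. P1: load  L0  bus=[BusRd,Flush]  L0: P0=S P1=S  mem[L0]=37
8. P1: load  L0  bus=[-]  L0: P0=S P1=S  mem[L0]=37
9. P1: load  L0  bus=[-]  L0: P0=S P1=S  mem[L0]=37
10. P0: store L2 := 42  bus=[-]  L2: P0=M P1=I  mem[L2]=72
11. P1: store L1 := 30  bus=[BusRdX,Flush]  L1: P0=I P1=M  mem[L1]=46
12. P1: store L3 := 10  bus=[BusRdX]  L3: P0=I P1=M  mem[L3]=30
13. P0: load  L1  bus=[BusRd,Flush]  L1: P0=S P1=S  mem[L1]=30
14. P0: load  L2  bus=[-]  L2: P0=M P1=I  mem[L2]=72
15. P1: load  L3  bus=[-]  L3: P0=I P1=M  mem[L3]=30
16. P1: load  L0  bus=[-]  L0: P0=S P1=S  mem[L0]=37
17. P0: load  L3  bus=[BusRd,Flush]  L3: P0=S P1=S  mem[L3]=10

memory[L2] = 72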